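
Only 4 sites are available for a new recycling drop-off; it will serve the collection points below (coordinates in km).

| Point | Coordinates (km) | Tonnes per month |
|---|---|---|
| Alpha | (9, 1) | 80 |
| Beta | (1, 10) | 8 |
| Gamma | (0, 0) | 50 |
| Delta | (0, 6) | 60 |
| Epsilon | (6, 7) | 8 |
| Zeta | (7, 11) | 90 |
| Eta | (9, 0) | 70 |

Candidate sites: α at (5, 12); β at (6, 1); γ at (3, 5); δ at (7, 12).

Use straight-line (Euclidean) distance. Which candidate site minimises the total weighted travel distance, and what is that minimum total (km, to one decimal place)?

β, total 2269.0 km

Total weighted distance at each candidate:
  α (5, 12): total = 3218.2
  β (6, 1): total = 2269.0
  γ (3, 5): total = 2325.8
  δ (7, 12): total = 3175.2
Minimum is at β with total 2269.0 km.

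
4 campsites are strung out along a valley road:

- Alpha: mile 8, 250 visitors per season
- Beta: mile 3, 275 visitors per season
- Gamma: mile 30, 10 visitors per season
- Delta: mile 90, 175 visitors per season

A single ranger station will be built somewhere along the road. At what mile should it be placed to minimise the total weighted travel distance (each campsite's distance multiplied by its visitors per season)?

x = 8

For a sum of weighted absolute distances on a line, the optimum is the weighted median (not the mean). Total weight W = 710; half-weight = 355.
Sort by position and accumulate weight:
  mile 3 (Beta, w=275) → cum 275
  mile 8 (Alpha, w=250) → cum 525  ≥ 355 → median here
  mile 30 (Gamma, w=10) → cum 535
  mile 90 (Delta, w=175) → cum 710
Optimal location: mile 8.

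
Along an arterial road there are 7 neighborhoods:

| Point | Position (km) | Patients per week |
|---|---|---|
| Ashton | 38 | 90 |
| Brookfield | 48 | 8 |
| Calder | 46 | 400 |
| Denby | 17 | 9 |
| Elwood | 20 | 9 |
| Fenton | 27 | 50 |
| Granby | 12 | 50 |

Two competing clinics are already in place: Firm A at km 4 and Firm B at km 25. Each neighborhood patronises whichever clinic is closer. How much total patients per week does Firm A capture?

The indifferent point is the midpoint (4+25)/2 = 14.5; neighborhoods left of it (closer to Firm A at 4) go to Firm A, those right go to Firm B.
  Granby at 12 (w=50) → Firm A
  Denby at 17 (w=9) → Firm B
  Elwood at 20 (w=9) → Firm B
  Fenton at 27 (w=50) → Firm B
  Ashton at 38 (w=90) → Firm B
  Calder at 46 (w=400) → Firm B
  Brookfield at 48 (w=8) → Firm B
Firm A captures 50; Firm B captures 566.

50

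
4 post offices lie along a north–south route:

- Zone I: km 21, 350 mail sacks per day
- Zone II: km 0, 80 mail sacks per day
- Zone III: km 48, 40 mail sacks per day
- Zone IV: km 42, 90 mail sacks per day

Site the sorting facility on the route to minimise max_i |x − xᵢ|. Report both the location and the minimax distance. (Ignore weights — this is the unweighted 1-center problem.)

The 1-center on a line is the midpoint of the two extreme points: leftmost at 0, rightmost at 48.
Optimal location = (0 + 48)/2 = 24; maximum distance = (48 − 0)/2 = 24.

location 24, max distance 24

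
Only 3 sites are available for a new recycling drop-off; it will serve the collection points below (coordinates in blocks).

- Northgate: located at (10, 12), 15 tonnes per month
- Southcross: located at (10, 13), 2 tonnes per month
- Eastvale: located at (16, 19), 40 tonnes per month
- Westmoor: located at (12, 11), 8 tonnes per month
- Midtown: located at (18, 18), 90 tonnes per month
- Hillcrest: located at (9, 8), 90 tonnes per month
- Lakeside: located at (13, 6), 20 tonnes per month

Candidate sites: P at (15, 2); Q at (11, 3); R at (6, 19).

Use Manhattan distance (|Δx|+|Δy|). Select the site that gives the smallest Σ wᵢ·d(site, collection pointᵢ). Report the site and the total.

R, total 3527 blocks

Total weighted distance at each candidate:
  P (15, 2): total = 3983
  Q (11, 3): total = 3794
  R (6, 19): total = 3527
Minimum is at R with total 3527 blocks.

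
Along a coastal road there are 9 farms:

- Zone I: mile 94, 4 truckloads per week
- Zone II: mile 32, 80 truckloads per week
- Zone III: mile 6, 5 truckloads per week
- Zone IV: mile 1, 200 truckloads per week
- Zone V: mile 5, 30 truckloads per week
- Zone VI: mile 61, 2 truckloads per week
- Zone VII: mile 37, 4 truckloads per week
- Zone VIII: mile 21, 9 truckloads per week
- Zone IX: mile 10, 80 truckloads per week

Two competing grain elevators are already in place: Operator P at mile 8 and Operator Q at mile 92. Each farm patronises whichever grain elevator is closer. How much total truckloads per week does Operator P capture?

408

The indifferent point is the midpoint (8+92)/2 = 50; farms left of it (closer to Operator P at 8) go to Operator P, those right go to Operator Q.
  Zone IV at 1 (w=200) → Operator P
  Zone V at 5 (w=30) → Operator P
  Zone III at 6 (w=5) → Operator P
  Zone IX at 10 (w=80) → Operator P
  Zone VIII at 21 (w=9) → Operator P
  Zone II at 32 (w=80) → Operator P
  Zone VII at 37 (w=4) → Operator P
  Zone VI at 61 (w=2) → Operator Q
  Zone I at 94 (w=4) → Operator Q
Operator P captures 408; Operator Q captures 6.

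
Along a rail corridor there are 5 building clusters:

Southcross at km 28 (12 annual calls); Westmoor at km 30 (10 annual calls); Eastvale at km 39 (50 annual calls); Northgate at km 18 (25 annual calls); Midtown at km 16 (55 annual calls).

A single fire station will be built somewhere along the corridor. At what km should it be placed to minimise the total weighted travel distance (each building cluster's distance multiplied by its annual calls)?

For a sum of weighted absolute distances on a line, the optimum is the weighted median (not the mean). Total weight W = 152; half-weight = 76.
Sort by position and accumulate weight:
  km 16 (Midtown, w=55) → cum 55
  km 18 (Northgate, w=25) → cum 80  ≥ 76 → median here
  km 28 (Southcross, w=12) → cum 92
  km 30 (Westmoor, w=10) → cum 102
  km 39 (Eastvale, w=50) → cum 152
Optimal location: km 18.

x = 18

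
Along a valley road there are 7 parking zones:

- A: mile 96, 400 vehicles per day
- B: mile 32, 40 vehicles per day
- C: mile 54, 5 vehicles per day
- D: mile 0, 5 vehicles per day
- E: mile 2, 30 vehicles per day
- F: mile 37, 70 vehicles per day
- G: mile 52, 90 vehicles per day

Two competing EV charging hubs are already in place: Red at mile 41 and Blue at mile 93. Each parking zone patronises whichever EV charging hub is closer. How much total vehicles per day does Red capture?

The indifferent point is the midpoint (41+93)/2 = 67; parking zones left of it (closer to Red at 41) go to Red, those right go to Blue.
  D at 0 (w=5) → Red
  E at 2 (w=30) → Red
  B at 32 (w=40) → Red
  F at 37 (w=70) → Red
  G at 52 (w=90) → Red
  C at 54 (w=5) → Red
  A at 96 (w=400) → Blue
Red captures 240; Blue captures 400.

240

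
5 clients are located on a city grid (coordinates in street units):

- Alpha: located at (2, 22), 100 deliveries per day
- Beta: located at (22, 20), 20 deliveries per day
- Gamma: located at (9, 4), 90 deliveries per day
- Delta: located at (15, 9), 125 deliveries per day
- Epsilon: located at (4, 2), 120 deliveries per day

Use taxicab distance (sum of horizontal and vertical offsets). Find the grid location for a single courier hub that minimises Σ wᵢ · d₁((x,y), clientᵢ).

Manhattan distance separates: Σwᵢ(|x−xᵢ|+|y−yᵢ|) = Σwᵢ|x−xᵢ| + Σwᵢ|y−yᵢ|, so x and y are optimised independently as 1-D weighted medians.
Total weight W = 455; half = 227.5.
x-coordinate, sorted with cumulative weight:
  x=2 (Alpha, w=100) cum 100
  x=4 (Epsilon, w=120) cum 220
  x=9 (Gamma, w=90) cum 310  ← median
  x=15 (Delta, w=125) cum 435
  x=22 (Beta, w=20) cum 455
⇒ x* = 9
y-coordinate, sorted with cumulative weight:
  y=2 (Epsilon, w=120) cum 120
  y=4 (Gamma, w=90) cum 210
  y=9 (Delta, w=125) cum 335  ← median
  y=20 (Beta, w=20) cum 355
  y=22 (Alpha, w=100) cum 455
⇒ y* = 9

(9, 9)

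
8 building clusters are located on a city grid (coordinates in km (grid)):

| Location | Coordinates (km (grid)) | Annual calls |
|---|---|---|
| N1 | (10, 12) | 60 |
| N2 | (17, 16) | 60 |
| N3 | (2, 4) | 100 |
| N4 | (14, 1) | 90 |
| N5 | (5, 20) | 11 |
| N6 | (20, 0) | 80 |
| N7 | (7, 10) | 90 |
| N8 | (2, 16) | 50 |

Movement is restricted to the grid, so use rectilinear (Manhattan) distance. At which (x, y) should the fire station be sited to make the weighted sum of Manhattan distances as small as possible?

Manhattan distance separates: Σwᵢ(|x−xᵢ|+|y−yᵢ|) = Σwᵢ|x−xᵢ| + Σwᵢ|y−yᵢ|, so x and y are optimised independently as 1-D weighted medians.
Total weight W = 541; half = 270.5.
x-coordinate, sorted with cumulative weight:
  x=2 (N3, w=100) cum 100
  x=2 (N8, w=50) cum 150
  x=5 (N5, w=11) cum 161
  x=7 (N7, w=90) cum 251
  x=10 (N1, w=60) cum 311  ← median
  x=14 (N4, w=90) cum 401
  x=17 (N2, w=60) cum 461
  x=20 (N6, w=80) cum 541
⇒ x* = 10
y-coordinate, sorted with cumulative weight:
  y=0 (N6, w=80) cum 80
  y=1 (N4, w=90) cum 170
  y=4 (N3, w=100) cum 270
  y=10 (N7, w=90) cum 360  ← median
  y=12 (N1, w=60) cum 420
  y=16 (N2, w=60) cum 480
  y=16 (N8, w=50) cum 530
  y=20 (N5, w=11) cum 541
⇒ y* = 10

(10, 10)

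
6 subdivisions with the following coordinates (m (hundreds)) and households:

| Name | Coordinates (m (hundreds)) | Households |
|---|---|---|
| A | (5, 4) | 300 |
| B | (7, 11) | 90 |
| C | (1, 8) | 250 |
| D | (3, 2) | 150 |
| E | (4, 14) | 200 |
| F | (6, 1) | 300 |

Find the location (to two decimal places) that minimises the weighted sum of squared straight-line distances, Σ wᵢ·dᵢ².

The minimiser of Σwᵢ‖p−pᵢ‖² is the weighted centroid p* = (Σwᵢpᵢ)/(Σwᵢ).
Σwᵢ = 1290.
Σwᵢxᵢ = 300·5 + 90·7 + 250·1 + 150·3 + 200·4 + 300·6 = 5430.
Σwᵢyᵢ = 300·4 + 90·11 + 250·8 + 150·2 + 200·14 + 300·1 = 7590.
x* = 5430/1290 = 4.21, y* = 7590/1290 = 5.88.

(4.21, 5.88)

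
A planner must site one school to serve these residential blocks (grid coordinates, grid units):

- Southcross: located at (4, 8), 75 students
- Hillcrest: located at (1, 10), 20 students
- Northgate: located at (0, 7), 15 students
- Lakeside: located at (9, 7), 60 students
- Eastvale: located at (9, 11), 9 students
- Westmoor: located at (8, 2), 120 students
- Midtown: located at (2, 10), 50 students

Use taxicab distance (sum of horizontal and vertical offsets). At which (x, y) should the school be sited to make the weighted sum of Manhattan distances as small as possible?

Manhattan distance separates: Σwᵢ(|x−xᵢ|+|y−yᵢ|) = Σwᵢ|x−xᵢ| + Σwᵢ|y−yᵢ|, so x and y are optimised independently as 1-D weighted medians.
Total weight W = 349; half = 174.5.
x-coordinate, sorted with cumulative weight:
  x=0 (Northgate, w=15) cum 15
  x=1 (Hillcrest, w=20) cum 35
  x=2 (Midtown, w=50) cum 85
  x=4 (Southcross, w=75) cum 160
  x=8 (Westmoor, w=120) cum 280  ← median
  x=9 (Lakeside, w=60) cum 340
  x=9 (Eastvale, w=9) cum 349
⇒ x* = 8
y-coordinate, sorted with cumulative weight:
  y=2 (Westmoor, w=120) cum 120
  y=7 (Northgate, w=15) cum 135
  y=7 (Lakeside, w=60) cum 195  ← median
  y=8 (Southcross, w=75) cum 270
  y=10 (Hillcrest, w=20) cum 290
  y=10 (Midtown, w=50) cum 340
  y=11 (Eastvale, w=9) cum 349
⇒ y* = 7

(8, 7)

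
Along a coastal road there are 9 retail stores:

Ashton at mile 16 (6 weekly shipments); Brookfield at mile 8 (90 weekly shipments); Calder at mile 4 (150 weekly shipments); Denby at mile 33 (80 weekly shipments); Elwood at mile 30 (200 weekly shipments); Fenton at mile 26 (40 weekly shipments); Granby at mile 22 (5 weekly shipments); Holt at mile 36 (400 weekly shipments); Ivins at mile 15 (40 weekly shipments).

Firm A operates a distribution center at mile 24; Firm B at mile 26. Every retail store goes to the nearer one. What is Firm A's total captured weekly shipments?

291

The indifferent point is the midpoint (24+26)/2 = 25; retail stores left of it (closer to Firm A at 24) go to Firm A, those right go to Firm B.
  Calder at 4 (w=150) → Firm A
  Brookfield at 8 (w=90) → Firm A
  Ivins at 15 (w=40) → Firm A
  Ashton at 16 (w=6) → Firm A
  Granby at 22 (w=5) → Firm A
  Fenton at 26 (w=40) → Firm B
  Elwood at 30 (w=200) → Firm B
  Denby at 33 (w=80) → Firm B
  Holt at 36 (w=400) → Firm B
Firm A captures 291; Firm B captures 720.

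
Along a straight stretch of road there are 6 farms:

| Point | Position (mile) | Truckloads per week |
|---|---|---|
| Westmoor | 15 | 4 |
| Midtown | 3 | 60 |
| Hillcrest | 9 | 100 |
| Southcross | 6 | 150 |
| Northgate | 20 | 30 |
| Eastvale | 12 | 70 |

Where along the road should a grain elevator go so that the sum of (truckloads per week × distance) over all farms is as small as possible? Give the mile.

x = 6

For a sum of weighted absolute distances on a line, the optimum is the weighted median (not the mean). Total weight W = 414; half-weight = 207.
Sort by position and accumulate weight:
  mile 3 (Midtown, w=60) → cum 60
  mile 6 (Southcross, w=150) → cum 210  ≥ 207 → median here
  mile 9 (Hillcrest, w=100) → cum 310
  mile 12 (Eastvale, w=70) → cum 380
  mile 15 (Westmoor, w=4) → cum 384
  mile 20 (Northgate, w=30) → cum 414
Optimal location: mile 6.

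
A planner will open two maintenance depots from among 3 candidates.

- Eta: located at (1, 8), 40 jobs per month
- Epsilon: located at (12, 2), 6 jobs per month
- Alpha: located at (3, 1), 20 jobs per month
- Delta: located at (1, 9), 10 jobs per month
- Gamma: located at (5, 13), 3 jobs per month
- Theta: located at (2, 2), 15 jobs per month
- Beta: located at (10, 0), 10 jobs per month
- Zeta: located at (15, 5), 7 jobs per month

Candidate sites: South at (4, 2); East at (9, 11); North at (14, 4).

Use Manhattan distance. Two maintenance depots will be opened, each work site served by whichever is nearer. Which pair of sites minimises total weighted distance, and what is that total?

{South, North}, total 684

Evaluate every pair (each demand assigned to the nearer of the two):
  {South, North}: total = 684
  {South, East}: total = 760
  {East, North}: total = 1166
Best pair: {South, North} with total 684.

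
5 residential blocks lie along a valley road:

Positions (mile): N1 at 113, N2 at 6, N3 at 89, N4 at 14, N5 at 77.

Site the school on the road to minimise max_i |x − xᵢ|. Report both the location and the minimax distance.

location 59.5, max distance 53.5

The 1-center on a line is the midpoint of the two extreme points: leftmost at 6, rightmost at 113.
Optimal location = (6 + 113)/2 = 59.5; maximum distance = (113 − 6)/2 = 53.5.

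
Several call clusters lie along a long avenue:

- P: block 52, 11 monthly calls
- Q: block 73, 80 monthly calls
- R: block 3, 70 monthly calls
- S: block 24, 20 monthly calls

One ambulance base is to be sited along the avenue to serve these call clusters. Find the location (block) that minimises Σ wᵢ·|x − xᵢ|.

For a sum of weighted absolute distances on a line, the optimum is the weighted median (not the mean). Total weight W = 181; half-weight = 90.5.
Sort by position and accumulate weight:
  block 3 (R, w=70) → cum 70
  block 24 (S, w=20) → cum 90
  block 52 (P, w=11) → cum 101  ≥ 90.5 → median here
  block 73 (Q, w=80) → cum 181
Optimal location: block 52.

x = 52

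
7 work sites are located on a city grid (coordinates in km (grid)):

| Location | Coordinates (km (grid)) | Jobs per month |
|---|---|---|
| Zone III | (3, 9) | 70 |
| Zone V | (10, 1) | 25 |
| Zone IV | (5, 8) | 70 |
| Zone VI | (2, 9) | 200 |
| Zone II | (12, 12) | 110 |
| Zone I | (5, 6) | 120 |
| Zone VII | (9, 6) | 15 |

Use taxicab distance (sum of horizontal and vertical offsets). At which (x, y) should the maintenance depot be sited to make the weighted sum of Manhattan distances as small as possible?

Manhattan distance separates: Σwᵢ(|x−xᵢ|+|y−yᵢ|) = Σwᵢ|x−xᵢ| + Σwᵢ|y−yᵢ|, so x and y are optimised independently as 1-D weighted medians.
Total weight W = 610; half = 305.
x-coordinate, sorted with cumulative weight:
  x=2 (Zone VI, w=200) cum 200
  x=3 (Zone III, w=70) cum 270
  x=5 (Zone IV, w=70) cum 340  ← median
  x=5 (Zone I, w=120) cum 460
  x=9 (Zone VII, w=15) cum 475
  x=10 (Zone V, w=25) cum 500
  x=12 (Zone II, w=110) cum 610
⇒ x* = 5
y-coordinate, sorted with cumulative weight:
  y=1 (Zone V, w=25) cum 25
  y=6 (Zone I, w=120) cum 145
  y=6 (Zone VII, w=15) cum 160
  y=8 (Zone IV, w=70) cum 230
  y=9 (Zone III, w=70) cum 300
  y=9 (Zone VI, w=200) cum 500  ← median
  y=12 (Zone II, w=110) cum 610
⇒ y* = 9

(5, 9)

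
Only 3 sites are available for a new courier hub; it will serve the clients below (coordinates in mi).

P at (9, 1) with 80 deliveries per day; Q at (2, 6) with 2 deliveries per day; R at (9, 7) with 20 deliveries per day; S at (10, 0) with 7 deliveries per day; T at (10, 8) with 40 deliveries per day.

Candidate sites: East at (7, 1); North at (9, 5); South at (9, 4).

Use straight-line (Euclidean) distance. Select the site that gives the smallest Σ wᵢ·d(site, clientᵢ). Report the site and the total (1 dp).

Total weighted distance at each candidate:
  East (7, 1): total = 627.4
  North (9, 5): total = 536.3
  South (9, 4): total = 508.3
Minimum is at South with total 508.3 mi.

South, total 508.3 mi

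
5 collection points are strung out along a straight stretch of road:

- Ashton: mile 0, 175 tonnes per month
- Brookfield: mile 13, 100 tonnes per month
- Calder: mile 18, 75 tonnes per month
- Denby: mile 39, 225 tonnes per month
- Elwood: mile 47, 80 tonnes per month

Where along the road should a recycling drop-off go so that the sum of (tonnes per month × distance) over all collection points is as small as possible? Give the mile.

For a sum of weighted absolute distances on a line, the optimum is the weighted median (not the mean). Total weight W = 655; half-weight = 327.5.
Sort by position and accumulate weight:
  mile 0 (Ashton, w=175) → cum 175
  mile 13 (Brookfield, w=100) → cum 275
  mile 18 (Calder, w=75) → cum 350  ≥ 327.5 → median here
  mile 39 (Denby, w=225) → cum 575
  mile 47 (Elwood, w=80) → cum 655
Optimal location: mile 18.

x = 18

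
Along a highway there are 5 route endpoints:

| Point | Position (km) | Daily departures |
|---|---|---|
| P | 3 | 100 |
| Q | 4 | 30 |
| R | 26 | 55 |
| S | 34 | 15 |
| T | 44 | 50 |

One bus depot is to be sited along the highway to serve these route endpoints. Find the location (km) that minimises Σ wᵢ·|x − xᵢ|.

x = 4

For a sum of weighted absolute distances on a line, the optimum is the weighted median (not the mean). Total weight W = 250; half-weight = 125.
Sort by position and accumulate weight:
  km 3 (P, w=100) → cum 100
  km 4 (Q, w=30) → cum 130  ≥ 125 → median here
  km 26 (R, w=55) → cum 185
  km 34 (S, w=15) → cum 200
  km 44 (T, w=50) → cum 250
Optimal location: km 4.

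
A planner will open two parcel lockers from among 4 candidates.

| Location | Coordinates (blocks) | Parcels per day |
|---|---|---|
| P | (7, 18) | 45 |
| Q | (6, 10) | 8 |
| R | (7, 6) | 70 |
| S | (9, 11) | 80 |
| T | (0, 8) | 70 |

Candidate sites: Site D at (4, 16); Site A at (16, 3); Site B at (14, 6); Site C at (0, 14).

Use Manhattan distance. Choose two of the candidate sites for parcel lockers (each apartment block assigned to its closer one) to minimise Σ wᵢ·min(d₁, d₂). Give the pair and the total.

Evaluate every pair (each demand assigned to the nearer of the two):
  {Site B, Site C}: total = 2285
  {Site D, Site B}: total = 2419
  {Site D, Site C}: total = 2419
  {Site D, Site A}: total = 2769
  {Site A, Site C}: total = 2795
  {Site A, Site B}: total = 3361
Best pair: {Site B, Site C} with total 2285.

{Site B, Site C}, total 2285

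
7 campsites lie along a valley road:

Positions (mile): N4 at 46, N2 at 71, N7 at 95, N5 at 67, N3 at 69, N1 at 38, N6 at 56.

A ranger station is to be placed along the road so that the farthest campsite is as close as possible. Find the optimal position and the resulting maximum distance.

location 66.5, max distance 28.5

The 1-center on a line is the midpoint of the two extreme points: leftmost at 38, rightmost at 95.
Optimal location = (38 + 95)/2 = 66.5; maximum distance = (95 − 38)/2 = 28.5.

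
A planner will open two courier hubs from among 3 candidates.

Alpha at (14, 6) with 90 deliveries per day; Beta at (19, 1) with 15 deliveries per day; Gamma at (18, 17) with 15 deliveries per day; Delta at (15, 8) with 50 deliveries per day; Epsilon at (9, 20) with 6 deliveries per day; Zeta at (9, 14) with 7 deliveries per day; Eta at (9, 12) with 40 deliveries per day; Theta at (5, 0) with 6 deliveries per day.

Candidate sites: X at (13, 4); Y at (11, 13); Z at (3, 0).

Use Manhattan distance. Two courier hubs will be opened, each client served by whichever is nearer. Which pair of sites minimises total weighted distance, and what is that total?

Evaluate every pair (each demand assigned to the nearer of the two):
  {X, Y}: total = 1137
  {X, Z}: total = 1685
  {Y, Z}: total = 1977
Best pair: {X, Y} with total 1137.

{X, Y}, total 1137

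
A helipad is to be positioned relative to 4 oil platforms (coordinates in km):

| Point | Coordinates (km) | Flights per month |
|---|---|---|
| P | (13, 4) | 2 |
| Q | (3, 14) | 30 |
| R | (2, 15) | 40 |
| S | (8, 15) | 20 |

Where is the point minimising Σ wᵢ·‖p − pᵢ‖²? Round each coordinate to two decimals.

The minimiser of Σwᵢ‖p−pᵢ‖² is the weighted centroid p* = (Σwᵢpᵢ)/(Σwᵢ).
Σwᵢ = 92.
Σwᵢxᵢ = 2·13 + 30·3 + 40·2 + 20·8 = 356.
Σwᵢyᵢ = 2·4 + 30·14 + 40·15 + 20·15 = 1328.
x* = 356/92 = 3.87, y* = 1328/92 = 14.43.

(3.87, 14.43)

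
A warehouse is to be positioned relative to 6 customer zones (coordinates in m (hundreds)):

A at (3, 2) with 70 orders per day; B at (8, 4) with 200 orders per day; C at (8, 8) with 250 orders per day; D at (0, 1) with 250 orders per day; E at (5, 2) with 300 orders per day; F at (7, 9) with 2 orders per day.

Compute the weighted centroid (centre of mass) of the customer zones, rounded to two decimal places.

(4.97, 3.55)

The minimiser of Σwᵢ‖p−pᵢ‖² is the weighted centroid p* = (Σwᵢpᵢ)/(Σwᵢ).
Σwᵢ = 1072.
Σwᵢxᵢ = 70·3 + 200·8 + 250·8 + 250·0 + 300·5 + 2·7 = 5324.
Σwᵢyᵢ = 70·2 + 200·4 + 250·8 + 250·1 + 300·2 + 2·9 = 3808.
x* = 5324/1072 = 4.97, y* = 3808/1072 = 3.55.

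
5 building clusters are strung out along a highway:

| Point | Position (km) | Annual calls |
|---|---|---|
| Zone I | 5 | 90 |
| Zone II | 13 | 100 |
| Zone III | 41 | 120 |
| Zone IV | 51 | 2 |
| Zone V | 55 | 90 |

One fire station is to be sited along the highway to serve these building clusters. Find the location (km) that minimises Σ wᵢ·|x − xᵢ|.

For a sum of weighted absolute distances on a line, the optimum is the weighted median (not the mean). Total weight W = 402; half-weight = 201.
Sort by position and accumulate weight:
  km 5 (Zone I, w=90) → cum 90
  km 13 (Zone II, w=100) → cum 190
  km 41 (Zone III, w=120) → cum 310  ≥ 201 → median here
  km 51 (Zone IV, w=2) → cum 312
  km 55 (Zone V, w=90) → cum 402
Optimal location: km 41.

x = 41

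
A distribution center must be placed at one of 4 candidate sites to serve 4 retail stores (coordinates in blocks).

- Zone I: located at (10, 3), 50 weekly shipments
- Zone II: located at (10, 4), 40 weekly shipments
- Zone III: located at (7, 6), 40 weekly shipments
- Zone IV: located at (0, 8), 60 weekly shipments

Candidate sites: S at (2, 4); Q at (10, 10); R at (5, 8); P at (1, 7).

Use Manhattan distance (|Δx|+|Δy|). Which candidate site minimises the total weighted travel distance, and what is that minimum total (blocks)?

Total weighted distance at each candidate:
  S (2, 4): total = 1410
  Q (10, 10): total = 1590
  R (5, 8): total = 1320
  P (1, 7): total = 1530
Minimum is at R with total 1320 blocks.

R, total 1320 blocks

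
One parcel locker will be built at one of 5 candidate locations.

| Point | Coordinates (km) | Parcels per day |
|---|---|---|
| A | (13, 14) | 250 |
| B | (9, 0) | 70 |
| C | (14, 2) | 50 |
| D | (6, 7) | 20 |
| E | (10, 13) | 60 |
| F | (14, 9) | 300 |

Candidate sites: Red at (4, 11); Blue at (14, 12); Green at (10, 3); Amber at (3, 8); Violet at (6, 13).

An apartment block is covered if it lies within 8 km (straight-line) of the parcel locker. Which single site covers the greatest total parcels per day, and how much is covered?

Blue, covering 610

Coverage radius r = 8 km; a point is covered iff (Δx)²+(Δy)² ≤ 8² = 64.
  Red (4, 11): covers {D, E} → 80
  Blue (14, 12): covers {A, E, F} → 610
  Green (10, 3): covers {B, C, D, F} → 440
  Amber (3, 8): covers {D} → 20
  Violet (6, 13): covers {A, D, E} → 330
Maximum coverage at Blue: 610 parcels per day.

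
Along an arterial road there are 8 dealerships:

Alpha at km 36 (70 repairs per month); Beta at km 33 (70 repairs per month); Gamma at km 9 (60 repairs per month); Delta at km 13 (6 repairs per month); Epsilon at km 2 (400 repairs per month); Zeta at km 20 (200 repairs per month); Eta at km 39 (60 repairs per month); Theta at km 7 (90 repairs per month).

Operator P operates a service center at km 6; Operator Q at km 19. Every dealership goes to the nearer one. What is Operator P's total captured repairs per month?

The indifferent point is the midpoint (6+19)/2 = 12.5; dealerships left of it (closer to Operator P at 6) go to Operator P, those right go to Operator Q.
  Epsilon at 2 (w=400) → Operator P
  Theta at 7 (w=90) → Operator P
  Gamma at 9 (w=60) → Operator P
  Delta at 13 (w=6) → Operator Q
  Zeta at 20 (w=200) → Operator Q
  Beta at 33 (w=70) → Operator Q
  Alpha at 36 (w=70) → Operator Q
  Eta at 39 (w=60) → Operator Q
Operator P captures 550; Operator Q captures 406.

550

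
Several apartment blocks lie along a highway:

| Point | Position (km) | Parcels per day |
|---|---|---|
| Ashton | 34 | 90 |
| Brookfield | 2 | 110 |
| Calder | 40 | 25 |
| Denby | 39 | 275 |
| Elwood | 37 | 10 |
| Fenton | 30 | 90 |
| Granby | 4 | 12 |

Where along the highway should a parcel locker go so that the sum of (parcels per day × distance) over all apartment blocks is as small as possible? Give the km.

For a sum of weighted absolute distances on a line, the optimum is the weighted median (not the mean). Total weight W = 612; half-weight = 306.
Sort by position and accumulate weight:
  km 2 (Brookfield, w=110) → cum 110
  km 4 (Granby, w=12) → cum 122
  km 30 (Fenton, w=90) → cum 212
  km 34 (Ashton, w=90) → cum 302
  km 37 (Elwood, w=10) → cum 312  ≥ 306 → median here
  km 39 (Denby, w=275) → cum 587
  km 40 (Calder, w=25) → cum 612
Optimal location: km 37.

x = 37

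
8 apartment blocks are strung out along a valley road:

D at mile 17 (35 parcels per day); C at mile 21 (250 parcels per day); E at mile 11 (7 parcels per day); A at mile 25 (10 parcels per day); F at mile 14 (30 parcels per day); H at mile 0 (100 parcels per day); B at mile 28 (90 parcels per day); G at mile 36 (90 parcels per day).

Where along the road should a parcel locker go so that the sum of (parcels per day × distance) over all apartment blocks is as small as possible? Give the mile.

For a sum of weighted absolute distances on a line, the optimum is the weighted median (not the mean). Total weight W = 612; half-weight = 306.
Sort by position and accumulate weight:
  mile 0 (H, w=100) → cum 100
  mile 11 (E, w=7) → cum 107
  mile 14 (F, w=30) → cum 137
  mile 17 (D, w=35) → cum 172
  mile 21 (C, w=250) → cum 422  ≥ 306 → median here
  mile 25 (A, w=10) → cum 432
  mile 28 (B, w=90) → cum 522
  mile 36 (G, w=90) → cum 612
Optimal location: mile 21.

x = 21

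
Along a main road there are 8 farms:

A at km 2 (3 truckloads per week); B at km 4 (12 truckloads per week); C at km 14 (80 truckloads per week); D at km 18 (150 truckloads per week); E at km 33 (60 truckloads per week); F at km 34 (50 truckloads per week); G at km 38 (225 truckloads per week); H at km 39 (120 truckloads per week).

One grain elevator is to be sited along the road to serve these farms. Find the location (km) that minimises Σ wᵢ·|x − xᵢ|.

For a sum of weighted absolute distances on a line, the optimum is the weighted median (not the mean). Total weight W = 700; half-weight = 350.
Sort by position and accumulate weight:
  km 2 (A, w=3) → cum 3
  km 4 (B, w=12) → cum 15
  km 14 (C, w=80) → cum 95
  km 18 (D, w=150) → cum 245
  km 33 (E, w=60) → cum 305
  km 34 (F, w=50) → cum 355  ≥ 350 → median here
  km 38 (G, w=225) → cum 580
  km 39 (H, w=120) → cum 700
Optimal location: km 34.

x = 34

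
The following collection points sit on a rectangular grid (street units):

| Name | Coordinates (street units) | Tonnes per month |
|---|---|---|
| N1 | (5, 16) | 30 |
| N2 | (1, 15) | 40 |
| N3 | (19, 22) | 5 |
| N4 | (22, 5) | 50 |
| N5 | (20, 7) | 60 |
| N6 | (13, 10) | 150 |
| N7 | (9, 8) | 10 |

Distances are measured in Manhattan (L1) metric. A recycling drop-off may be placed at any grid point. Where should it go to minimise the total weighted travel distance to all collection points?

(13, 10)

Manhattan distance separates: Σwᵢ(|x−xᵢ|+|y−yᵢ|) = Σwᵢ|x−xᵢ| + Σwᵢ|y−yᵢ|, so x and y are optimised independently as 1-D weighted medians.
Total weight W = 345; half = 172.5.
x-coordinate, sorted with cumulative weight:
  x=1 (N2, w=40) cum 40
  x=5 (N1, w=30) cum 70
  x=9 (N7, w=10) cum 80
  x=13 (N6, w=150) cum 230  ← median
  x=19 (N3, w=5) cum 235
  x=20 (N5, w=60) cum 295
  x=22 (N4, w=50) cum 345
⇒ x* = 13
y-coordinate, sorted with cumulative weight:
  y=5 (N4, w=50) cum 50
  y=7 (N5, w=60) cum 110
  y=8 (N7, w=10) cum 120
  y=10 (N6, w=150) cum 270  ← median
  y=15 (N2, w=40) cum 310
  y=16 (N1, w=30) cum 340
  y=22 (N3, w=5) cum 345
⇒ y* = 10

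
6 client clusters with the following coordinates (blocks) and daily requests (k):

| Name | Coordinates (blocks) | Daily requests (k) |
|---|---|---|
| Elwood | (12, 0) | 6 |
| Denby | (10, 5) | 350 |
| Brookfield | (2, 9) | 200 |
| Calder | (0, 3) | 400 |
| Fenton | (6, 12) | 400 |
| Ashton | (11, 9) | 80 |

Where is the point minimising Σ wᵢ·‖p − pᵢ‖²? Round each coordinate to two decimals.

The minimiser of Σwᵢ‖p−pᵢ‖² is the weighted centroid p* = (Σwᵢpᵢ)/(Σwᵢ).
Σwᵢ = 1436.
Σwᵢxᵢ = 6·12 + 350·10 + 200·2 + 400·0 + 400·6 + 80·11 = 7252.
Σwᵢyᵢ = 6·0 + 350·5 + 200·9 + 400·3 + 400·12 + 80·9 = 10270.
x* = 7252/1436 = 5.05, y* = 10270/1436 = 7.15.

(5.05, 7.15)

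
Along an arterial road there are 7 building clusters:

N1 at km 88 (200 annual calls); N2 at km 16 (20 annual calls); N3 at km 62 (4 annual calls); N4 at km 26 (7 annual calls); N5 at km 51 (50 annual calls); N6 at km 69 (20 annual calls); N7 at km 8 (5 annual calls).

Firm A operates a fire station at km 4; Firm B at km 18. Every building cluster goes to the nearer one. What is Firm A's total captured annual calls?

The indifferent point is the midpoint (4+18)/2 = 11; building clusters left of it (closer to Firm A at 4) go to Firm A, those right go to Firm B.
  N7 at 8 (w=5) → Firm A
  N2 at 16 (w=20) → Firm B
  N4 at 26 (w=7) → Firm B
  N5 at 51 (w=50) → Firm B
  N3 at 62 (w=4) → Firm B
  N6 at 69 (w=20) → Firm B
  N1 at 88 (w=200) → Firm B
Firm A captures 5; Firm B captures 301.

5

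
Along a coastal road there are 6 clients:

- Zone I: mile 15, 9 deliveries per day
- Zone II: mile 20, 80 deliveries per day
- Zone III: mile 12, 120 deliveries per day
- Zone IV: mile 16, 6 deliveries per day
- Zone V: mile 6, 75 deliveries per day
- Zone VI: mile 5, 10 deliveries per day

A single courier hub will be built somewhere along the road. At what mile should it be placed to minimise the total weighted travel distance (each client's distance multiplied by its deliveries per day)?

x = 12

For a sum of weighted absolute distances on a line, the optimum is the weighted median (not the mean). Total weight W = 300; half-weight = 150.
Sort by position and accumulate weight:
  mile 5 (Zone VI, w=10) → cum 10
  mile 6 (Zone V, w=75) → cum 85
  mile 12 (Zone III, w=120) → cum 205  ≥ 150 → median here
  mile 15 (Zone I, w=9) → cum 214
  mile 16 (Zone IV, w=6) → cum 220
  mile 20 (Zone II, w=80) → cum 300
Optimal location: mile 12.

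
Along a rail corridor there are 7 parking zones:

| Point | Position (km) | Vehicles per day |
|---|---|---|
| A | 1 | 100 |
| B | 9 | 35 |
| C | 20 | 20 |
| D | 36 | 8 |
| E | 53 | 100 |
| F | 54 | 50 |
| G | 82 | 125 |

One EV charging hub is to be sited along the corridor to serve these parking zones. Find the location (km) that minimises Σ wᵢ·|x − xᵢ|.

For a sum of weighted absolute distances on a line, the optimum is the weighted median (not the mean). Total weight W = 438; half-weight = 219.
Sort by position and accumulate weight:
  km 1 (A, w=100) → cum 100
  km 9 (B, w=35) → cum 135
  km 20 (C, w=20) → cum 155
  km 36 (D, w=8) → cum 163
  km 53 (E, w=100) → cum 263  ≥ 219 → median here
  km 54 (F, w=50) → cum 313
  km 82 (G, w=125) → cum 438
Optimal location: km 53.

x = 53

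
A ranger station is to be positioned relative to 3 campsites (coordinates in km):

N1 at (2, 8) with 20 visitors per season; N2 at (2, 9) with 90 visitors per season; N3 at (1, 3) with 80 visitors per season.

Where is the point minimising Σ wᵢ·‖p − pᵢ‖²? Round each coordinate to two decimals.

(1.58, 6.37)

The minimiser of Σwᵢ‖p−pᵢ‖² is the weighted centroid p* = (Σwᵢpᵢ)/(Σwᵢ).
Σwᵢ = 190.
Σwᵢxᵢ = 20·2 + 90·2 + 80·1 = 300.
Σwᵢyᵢ = 20·8 + 90·9 + 80·3 = 1210.
x* = 300/190 = 1.58, y* = 1210/190 = 6.37.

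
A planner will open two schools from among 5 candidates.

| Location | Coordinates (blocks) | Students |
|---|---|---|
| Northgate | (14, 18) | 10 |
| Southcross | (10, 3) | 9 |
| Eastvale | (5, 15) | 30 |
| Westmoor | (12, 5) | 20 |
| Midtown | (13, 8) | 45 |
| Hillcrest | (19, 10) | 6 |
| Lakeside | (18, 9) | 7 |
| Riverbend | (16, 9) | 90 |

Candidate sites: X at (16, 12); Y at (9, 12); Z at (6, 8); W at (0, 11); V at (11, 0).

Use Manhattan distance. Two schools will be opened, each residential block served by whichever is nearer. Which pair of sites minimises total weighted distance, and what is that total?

Evaluate every pair (each demand assigned to the nearer of the two):
  {X, Y}: total = 1230
  {X, Z}: total = 1231
  {X, V}: total = 1306
  {X, W}: total = 1355
  {Y, V}: total = 1892
  {Y, Z}: total = 1952
  {Y, W}: total = 2026
  {Z, V}: total = 2062
  {Z, W}: total = 2167
  {W, V}: total = 2566
Best pair: {X, Y} with total 1230.

{X, Y}, total 1230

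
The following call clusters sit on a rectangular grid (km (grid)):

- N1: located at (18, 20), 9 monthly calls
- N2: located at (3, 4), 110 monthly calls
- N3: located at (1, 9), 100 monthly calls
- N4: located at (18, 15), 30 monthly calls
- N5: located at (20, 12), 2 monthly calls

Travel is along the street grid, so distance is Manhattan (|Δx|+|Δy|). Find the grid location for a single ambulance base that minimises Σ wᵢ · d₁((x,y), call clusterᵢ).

Manhattan distance separates: Σwᵢ(|x−xᵢ|+|y−yᵢ|) = Σwᵢ|x−xᵢ| + Σwᵢ|y−yᵢ|, so x and y are optimised independently as 1-D weighted medians.
Total weight W = 251; half = 125.5.
x-coordinate, sorted with cumulative weight:
  x=1 (N3, w=100) cum 100
  x=3 (N2, w=110) cum 210  ← median
  x=18 (N1, w=9) cum 219
  x=18 (N4, w=30) cum 249
  x=20 (N5, w=2) cum 251
⇒ x* = 3
y-coordinate, sorted with cumulative weight:
  y=4 (N2, w=110) cum 110
  y=9 (N3, w=100) cum 210  ← median
  y=12 (N5, w=2) cum 212
  y=15 (N4, w=30) cum 242
  y=20 (N1, w=9) cum 251
⇒ y* = 9

(3, 9)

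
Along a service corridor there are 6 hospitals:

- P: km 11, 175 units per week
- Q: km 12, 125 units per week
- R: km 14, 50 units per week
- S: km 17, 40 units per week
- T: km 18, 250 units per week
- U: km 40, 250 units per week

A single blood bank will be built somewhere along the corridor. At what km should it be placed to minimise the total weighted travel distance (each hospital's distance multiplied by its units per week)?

x = 18

For a sum of weighted absolute distances on a line, the optimum is the weighted median (not the mean). Total weight W = 890; half-weight = 445.
Sort by position and accumulate weight:
  km 11 (P, w=175) → cum 175
  km 12 (Q, w=125) → cum 300
  km 14 (R, w=50) → cum 350
  km 17 (S, w=40) → cum 390
  km 18 (T, w=250) → cum 640  ≥ 445 → median here
  km 40 (U, w=250) → cum 890
Optimal location: km 18.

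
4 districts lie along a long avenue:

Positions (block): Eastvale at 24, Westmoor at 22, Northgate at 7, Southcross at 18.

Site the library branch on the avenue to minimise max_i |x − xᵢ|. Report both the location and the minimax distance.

location 15.5, max distance 8.5

The 1-center on a line is the midpoint of the two extreme points: leftmost at 7, rightmost at 24.
Optimal location = (7 + 24)/2 = 15.5; maximum distance = (24 − 7)/2 = 8.5.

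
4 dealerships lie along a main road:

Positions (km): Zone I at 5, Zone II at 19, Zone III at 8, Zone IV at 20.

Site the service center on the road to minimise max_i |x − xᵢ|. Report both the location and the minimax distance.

The 1-center on a line is the midpoint of the two extreme points: leftmost at 5, rightmost at 20.
Optimal location = (5 + 20)/2 = 12.5; maximum distance = (20 − 5)/2 = 7.5.

location 12.5, max distance 7.5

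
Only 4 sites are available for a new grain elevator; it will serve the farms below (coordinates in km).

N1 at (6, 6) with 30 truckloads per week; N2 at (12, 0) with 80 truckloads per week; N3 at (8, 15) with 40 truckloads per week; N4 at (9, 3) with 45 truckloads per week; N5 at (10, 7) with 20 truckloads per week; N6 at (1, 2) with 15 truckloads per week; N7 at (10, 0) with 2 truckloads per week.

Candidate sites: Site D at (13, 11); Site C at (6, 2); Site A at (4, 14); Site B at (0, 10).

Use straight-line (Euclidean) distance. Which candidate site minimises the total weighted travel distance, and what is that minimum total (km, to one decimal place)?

Site C, total 1506.4 km

Total weighted distance at each candidate:
  Site D (13, 11): total = 2148.1
  Site C (6, 2): total = 1506.4
  Site A (4, 14): total = 2646.4
  Site B (0, 10): total = 2714.4
Minimum is at Site C with total 1506.4 km.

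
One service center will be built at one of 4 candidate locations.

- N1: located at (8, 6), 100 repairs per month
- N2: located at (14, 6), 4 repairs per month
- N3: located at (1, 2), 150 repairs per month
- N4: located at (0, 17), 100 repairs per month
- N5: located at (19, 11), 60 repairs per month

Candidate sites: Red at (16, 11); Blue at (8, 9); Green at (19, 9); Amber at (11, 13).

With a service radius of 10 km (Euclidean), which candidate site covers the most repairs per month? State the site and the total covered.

Coverage radius r = 10 km; a point is covered iff (Δx)²+(Δy)² ≤ 10² = 100.
  Red (16, 11): covers {N1, N2, N5} → 164
  Blue (8, 9): covers {N1, N2, N3} → 254
  Green (19, 9): covers {N2, N5} → 64
  Amber (11, 13): covers {N1, N2, N5} → 164
Maximum coverage at Blue: 254 repairs per month.

Blue, covering 254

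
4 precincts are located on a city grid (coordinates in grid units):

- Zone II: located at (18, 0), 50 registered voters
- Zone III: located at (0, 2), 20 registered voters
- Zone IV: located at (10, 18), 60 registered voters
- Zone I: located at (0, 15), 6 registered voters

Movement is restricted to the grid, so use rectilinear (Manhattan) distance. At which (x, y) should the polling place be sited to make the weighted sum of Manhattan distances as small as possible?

Manhattan distance separates: Σwᵢ(|x−xᵢ|+|y−yᵢ|) = Σwᵢ|x−xᵢ| + Σwᵢ|y−yᵢ|, so x and y are optimised independently as 1-D weighted medians.
Total weight W = 136; half = 68.
x-coordinate, sorted with cumulative weight:
  x=0 (Zone III, w=20) cum 20
  x=0 (Zone I, w=6) cum 26
  x=10 (Zone IV, w=60) cum 86  ← median
  x=18 (Zone II, w=50) cum 136
⇒ x* = 10
y-coordinate, sorted with cumulative weight:
  y=0 (Zone II, w=50) cum 50
  y=2 (Zone III, w=20) cum 70  ← median
  y=15 (Zone I, w=6) cum 76
  y=18 (Zone IV, w=60) cum 136
⇒ y* = 2

(10, 2)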